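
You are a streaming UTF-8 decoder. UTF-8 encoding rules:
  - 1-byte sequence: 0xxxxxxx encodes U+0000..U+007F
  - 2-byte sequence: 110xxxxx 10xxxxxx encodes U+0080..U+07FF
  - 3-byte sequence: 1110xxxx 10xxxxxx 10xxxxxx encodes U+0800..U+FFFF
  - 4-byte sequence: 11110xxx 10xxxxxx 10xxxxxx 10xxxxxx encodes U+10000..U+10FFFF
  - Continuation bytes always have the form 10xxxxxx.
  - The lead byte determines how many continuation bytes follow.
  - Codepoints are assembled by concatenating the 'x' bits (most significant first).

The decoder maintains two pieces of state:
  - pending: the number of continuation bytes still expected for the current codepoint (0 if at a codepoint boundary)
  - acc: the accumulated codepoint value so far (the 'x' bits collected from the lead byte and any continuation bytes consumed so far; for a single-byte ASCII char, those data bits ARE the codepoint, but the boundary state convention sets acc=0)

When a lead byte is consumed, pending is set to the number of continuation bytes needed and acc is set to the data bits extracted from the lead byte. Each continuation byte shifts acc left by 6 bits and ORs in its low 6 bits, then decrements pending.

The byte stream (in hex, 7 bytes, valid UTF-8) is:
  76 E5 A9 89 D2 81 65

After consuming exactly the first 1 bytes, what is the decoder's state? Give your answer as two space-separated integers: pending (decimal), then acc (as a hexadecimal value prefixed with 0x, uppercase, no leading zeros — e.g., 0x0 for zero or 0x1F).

Answer: 0 0x0

Derivation:
Byte[0]=76: 1-byte. pending=0, acc=0x0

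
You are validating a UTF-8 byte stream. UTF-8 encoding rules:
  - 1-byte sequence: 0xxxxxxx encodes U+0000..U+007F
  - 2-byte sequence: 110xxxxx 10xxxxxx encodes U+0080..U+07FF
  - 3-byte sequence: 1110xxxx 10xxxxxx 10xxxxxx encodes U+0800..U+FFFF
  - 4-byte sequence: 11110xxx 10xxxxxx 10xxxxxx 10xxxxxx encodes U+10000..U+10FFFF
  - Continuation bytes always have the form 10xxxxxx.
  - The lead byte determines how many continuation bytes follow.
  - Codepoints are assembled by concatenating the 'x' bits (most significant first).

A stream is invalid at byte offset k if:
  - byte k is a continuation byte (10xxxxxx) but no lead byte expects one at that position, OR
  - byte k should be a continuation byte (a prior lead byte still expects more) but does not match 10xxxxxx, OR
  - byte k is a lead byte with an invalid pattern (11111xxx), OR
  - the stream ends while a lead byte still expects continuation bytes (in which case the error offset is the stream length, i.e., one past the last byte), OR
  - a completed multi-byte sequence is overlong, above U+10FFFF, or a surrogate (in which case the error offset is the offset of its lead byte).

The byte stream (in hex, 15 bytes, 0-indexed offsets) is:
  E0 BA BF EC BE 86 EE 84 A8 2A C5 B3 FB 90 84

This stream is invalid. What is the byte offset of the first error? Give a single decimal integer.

Answer: 12

Derivation:
Byte[0]=E0: 3-byte lead, need 2 cont bytes. acc=0x0
Byte[1]=BA: continuation. acc=(acc<<6)|0x3A=0x3A
Byte[2]=BF: continuation. acc=(acc<<6)|0x3F=0xEBF
Completed: cp=U+0EBF (starts at byte 0)
Byte[3]=EC: 3-byte lead, need 2 cont bytes. acc=0xC
Byte[4]=BE: continuation. acc=(acc<<6)|0x3E=0x33E
Byte[5]=86: continuation. acc=(acc<<6)|0x06=0xCF86
Completed: cp=U+CF86 (starts at byte 3)
Byte[6]=EE: 3-byte lead, need 2 cont bytes. acc=0xE
Byte[7]=84: continuation. acc=(acc<<6)|0x04=0x384
Byte[8]=A8: continuation. acc=(acc<<6)|0x28=0xE128
Completed: cp=U+E128 (starts at byte 6)
Byte[9]=2A: 1-byte ASCII. cp=U+002A
Byte[10]=C5: 2-byte lead, need 1 cont bytes. acc=0x5
Byte[11]=B3: continuation. acc=(acc<<6)|0x33=0x173
Completed: cp=U+0173 (starts at byte 10)
Byte[12]=FB: INVALID lead byte (not 0xxx/110x/1110/11110)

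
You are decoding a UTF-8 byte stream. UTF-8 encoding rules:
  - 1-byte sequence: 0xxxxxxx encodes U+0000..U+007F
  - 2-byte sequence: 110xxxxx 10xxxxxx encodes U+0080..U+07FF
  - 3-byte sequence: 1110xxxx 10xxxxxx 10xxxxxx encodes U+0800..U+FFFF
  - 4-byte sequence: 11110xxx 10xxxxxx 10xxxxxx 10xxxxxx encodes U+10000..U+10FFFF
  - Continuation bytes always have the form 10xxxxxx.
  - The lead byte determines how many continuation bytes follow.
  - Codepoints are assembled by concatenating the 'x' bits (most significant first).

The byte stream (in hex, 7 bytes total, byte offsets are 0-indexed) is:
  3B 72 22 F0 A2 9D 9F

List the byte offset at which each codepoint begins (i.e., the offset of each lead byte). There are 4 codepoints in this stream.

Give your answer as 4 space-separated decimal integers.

Answer: 0 1 2 3

Derivation:
Byte[0]=3B: 1-byte ASCII. cp=U+003B
Byte[1]=72: 1-byte ASCII. cp=U+0072
Byte[2]=22: 1-byte ASCII. cp=U+0022
Byte[3]=F0: 4-byte lead, need 3 cont bytes. acc=0x0
Byte[4]=A2: continuation. acc=(acc<<6)|0x22=0x22
Byte[5]=9D: continuation. acc=(acc<<6)|0x1D=0x89D
Byte[6]=9F: continuation. acc=(acc<<6)|0x1F=0x2275F
Completed: cp=U+2275F (starts at byte 3)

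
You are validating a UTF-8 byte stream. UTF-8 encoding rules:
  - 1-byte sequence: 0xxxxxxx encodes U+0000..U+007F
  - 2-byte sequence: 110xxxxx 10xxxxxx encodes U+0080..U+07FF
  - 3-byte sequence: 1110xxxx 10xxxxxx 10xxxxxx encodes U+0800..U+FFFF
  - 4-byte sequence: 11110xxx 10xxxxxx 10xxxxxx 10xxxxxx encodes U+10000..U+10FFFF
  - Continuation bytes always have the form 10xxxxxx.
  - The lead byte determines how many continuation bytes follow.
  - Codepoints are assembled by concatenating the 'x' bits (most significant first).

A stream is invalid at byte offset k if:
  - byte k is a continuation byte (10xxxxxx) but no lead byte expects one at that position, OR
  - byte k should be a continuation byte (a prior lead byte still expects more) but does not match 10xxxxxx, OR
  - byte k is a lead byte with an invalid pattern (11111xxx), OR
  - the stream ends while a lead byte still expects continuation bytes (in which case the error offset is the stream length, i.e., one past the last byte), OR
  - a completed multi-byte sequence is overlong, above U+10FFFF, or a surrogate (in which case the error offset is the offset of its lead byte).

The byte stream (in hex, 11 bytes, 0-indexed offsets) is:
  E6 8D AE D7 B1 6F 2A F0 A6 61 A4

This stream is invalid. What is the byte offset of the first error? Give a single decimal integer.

Answer: 9

Derivation:
Byte[0]=E6: 3-byte lead, need 2 cont bytes. acc=0x6
Byte[1]=8D: continuation. acc=(acc<<6)|0x0D=0x18D
Byte[2]=AE: continuation. acc=(acc<<6)|0x2E=0x636E
Completed: cp=U+636E (starts at byte 0)
Byte[3]=D7: 2-byte lead, need 1 cont bytes. acc=0x17
Byte[4]=B1: continuation. acc=(acc<<6)|0x31=0x5F1
Completed: cp=U+05F1 (starts at byte 3)
Byte[5]=6F: 1-byte ASCII. cp=U+006F
Byte[6]=2A: 1-byte ASCII. cp=U+002A
Byte[7]=F0: 4-byte lead, need 3 cont bytes. acc=0x0
Byte[8]=A6: continuation. acc=(acc<<6)|0x26=0x26
Byte[9]=61: expected 10xxxxxx continuation. INVALID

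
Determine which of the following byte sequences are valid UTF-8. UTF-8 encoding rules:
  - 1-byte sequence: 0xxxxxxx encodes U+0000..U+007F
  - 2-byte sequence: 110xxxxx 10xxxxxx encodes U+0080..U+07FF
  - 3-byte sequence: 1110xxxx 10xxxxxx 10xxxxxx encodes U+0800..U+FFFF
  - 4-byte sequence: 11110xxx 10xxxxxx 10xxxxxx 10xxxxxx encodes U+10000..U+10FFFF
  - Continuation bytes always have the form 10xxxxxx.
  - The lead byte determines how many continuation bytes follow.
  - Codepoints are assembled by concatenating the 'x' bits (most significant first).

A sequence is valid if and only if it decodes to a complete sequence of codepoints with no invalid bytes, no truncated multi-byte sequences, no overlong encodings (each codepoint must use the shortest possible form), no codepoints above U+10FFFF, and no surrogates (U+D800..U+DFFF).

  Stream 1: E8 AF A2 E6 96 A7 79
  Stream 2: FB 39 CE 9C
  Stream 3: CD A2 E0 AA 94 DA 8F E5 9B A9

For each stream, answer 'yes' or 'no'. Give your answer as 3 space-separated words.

Stream 1: decodes cleanly. VALID
Stream 2: error at byte offset 0. INVALID
Stream 3: decodes cleanly. VALID

Answer: yes no yes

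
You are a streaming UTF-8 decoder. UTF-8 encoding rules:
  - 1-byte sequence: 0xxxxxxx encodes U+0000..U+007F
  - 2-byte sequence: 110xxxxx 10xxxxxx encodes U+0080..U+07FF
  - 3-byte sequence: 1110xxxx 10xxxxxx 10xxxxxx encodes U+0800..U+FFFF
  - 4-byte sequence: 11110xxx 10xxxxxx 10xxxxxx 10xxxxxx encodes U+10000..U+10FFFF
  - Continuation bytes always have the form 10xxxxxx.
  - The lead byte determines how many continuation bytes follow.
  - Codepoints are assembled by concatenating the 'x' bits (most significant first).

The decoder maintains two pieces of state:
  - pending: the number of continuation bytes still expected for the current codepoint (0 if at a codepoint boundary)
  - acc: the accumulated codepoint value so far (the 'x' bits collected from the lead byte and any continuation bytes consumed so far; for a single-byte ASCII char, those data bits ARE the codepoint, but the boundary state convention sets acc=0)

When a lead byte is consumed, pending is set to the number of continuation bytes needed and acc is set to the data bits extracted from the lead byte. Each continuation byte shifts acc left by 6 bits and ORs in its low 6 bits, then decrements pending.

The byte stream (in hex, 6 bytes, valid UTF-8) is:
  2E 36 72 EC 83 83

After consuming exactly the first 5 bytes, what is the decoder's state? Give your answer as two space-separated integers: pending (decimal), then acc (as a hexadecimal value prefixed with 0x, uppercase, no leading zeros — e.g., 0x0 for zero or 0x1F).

Answer: 1 0x303

Derivation:
Byte[0]=2E: 1-byte. pending=0, acc=0x0
Byte[1]=36: 1-byte. pending=0, acc=0x0
Byte[2]=72: 1-byte. pending=0, acc=0x0
Byte[3]=EC: 3-byte lead. pending=2, acc=0xC
Byte[4]=83: continuation. acc=(acc<<6)|0x03=0x303, pending=1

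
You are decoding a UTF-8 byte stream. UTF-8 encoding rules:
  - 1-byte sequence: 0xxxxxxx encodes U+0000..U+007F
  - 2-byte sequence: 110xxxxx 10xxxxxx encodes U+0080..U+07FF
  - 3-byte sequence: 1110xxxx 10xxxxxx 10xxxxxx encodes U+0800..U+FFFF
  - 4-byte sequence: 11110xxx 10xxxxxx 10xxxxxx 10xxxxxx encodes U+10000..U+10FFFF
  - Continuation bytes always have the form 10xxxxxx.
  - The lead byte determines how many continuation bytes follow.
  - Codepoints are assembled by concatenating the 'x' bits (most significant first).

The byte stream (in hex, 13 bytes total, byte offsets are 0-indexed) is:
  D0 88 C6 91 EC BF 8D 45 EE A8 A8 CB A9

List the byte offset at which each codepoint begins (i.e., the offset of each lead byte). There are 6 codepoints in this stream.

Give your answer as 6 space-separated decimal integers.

Byte[0]=D0: 2-byte lead, need 1 cont bytes. acc=0x10
Byte[1]=88: continuation. acc=(acc<<6)|0x08=0x408
Completed: cp=U+0408 (starts at byte 0)
Byte[2]=C6: 2-byte lead, need 1 cont bytes. acc=0x6
Byte[3]=91: continuation. acc=(acc<<6)|0x11=0x191
Completed: cp=U+0191 (starts at byte 2)
Byte[4]=EC: 3-byte lead, need 2 cont bytes. acc=0xC
Byte[5]=BF: continuation. acc=(acc<<6)|0x3F=0x33F
Byte[6]=8D: continuation. acc=(acc<<6)|0x0D=0xCFCD
Completed: cp=U+CFCD (starts at byte 4)
Byte[7]=45: 1-byte ASCII. cp=U+0045
Byte[8]=EE: 3-byte lead, need 2 cont bytes. acc=0xE
Byte[9]=A8: continuation. acc=(acc<<6)|0x28=0x3A8
Byte[10]=A8: continuation. acc=(acc<<6)|0x28=0xEA28
Completed: cp=U+EA28 (starts at byte 8)
Byte[11]=CB: 2-byte lead, need 1 cont bytes. acc=0xB
Byte[12]=A9: continuation. acc=(acc<<6)|0x29=0x2E9
Completed: cp=U+02E9 (starts at byte 11)

Answer: 0 2 4 7 8 11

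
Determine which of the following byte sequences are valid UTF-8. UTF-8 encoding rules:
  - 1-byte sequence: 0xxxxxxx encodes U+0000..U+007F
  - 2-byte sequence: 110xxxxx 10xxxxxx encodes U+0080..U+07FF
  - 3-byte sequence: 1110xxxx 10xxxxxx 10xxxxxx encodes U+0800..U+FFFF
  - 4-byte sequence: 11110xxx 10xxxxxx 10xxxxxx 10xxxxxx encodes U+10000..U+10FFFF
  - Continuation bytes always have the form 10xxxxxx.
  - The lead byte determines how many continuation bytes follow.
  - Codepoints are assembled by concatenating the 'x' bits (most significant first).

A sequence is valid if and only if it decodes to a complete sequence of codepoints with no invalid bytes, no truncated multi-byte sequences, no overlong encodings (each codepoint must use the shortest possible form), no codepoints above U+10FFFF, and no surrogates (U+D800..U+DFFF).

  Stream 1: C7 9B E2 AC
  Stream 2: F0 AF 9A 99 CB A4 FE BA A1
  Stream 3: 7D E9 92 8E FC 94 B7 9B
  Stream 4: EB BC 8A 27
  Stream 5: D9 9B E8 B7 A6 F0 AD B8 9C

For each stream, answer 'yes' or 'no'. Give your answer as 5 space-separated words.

Answer: no no no yes yes

Derivation:
Stream 1: error at byte offset 4. INVALID
Stream 2: error at byte offset 6. INVALID
Stream 3: error at byte offset 4. INVALID
Stream 4: decodes cleanly. VALID
Stream 5: decodes cleanly. VALID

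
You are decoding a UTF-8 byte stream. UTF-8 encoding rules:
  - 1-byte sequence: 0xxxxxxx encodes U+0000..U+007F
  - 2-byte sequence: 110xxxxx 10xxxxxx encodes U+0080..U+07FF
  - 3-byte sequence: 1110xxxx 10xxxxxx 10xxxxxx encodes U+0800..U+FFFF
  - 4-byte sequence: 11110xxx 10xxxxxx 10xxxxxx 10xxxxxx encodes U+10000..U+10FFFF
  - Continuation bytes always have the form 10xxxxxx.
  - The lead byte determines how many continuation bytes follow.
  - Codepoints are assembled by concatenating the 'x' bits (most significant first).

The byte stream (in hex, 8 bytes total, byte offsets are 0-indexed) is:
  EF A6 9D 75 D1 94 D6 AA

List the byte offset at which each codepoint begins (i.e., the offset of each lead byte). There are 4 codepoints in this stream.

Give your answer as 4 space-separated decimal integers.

Byte[0]=EF: 3-byte lead, need 2 cont bytes. acc=0xF
Byte[1]=A6: continuation. acc=(acc<<6)|0x26=0x3E6
Byte[2]=9D: continuation. acc=(acc<<6)|0x1D=0xF99D
Completed: cp=U+F99D (starts at byte 0)
Byte[3]=75: 1-byte ASCII. cp=U+0075
Byte[4]=D1: 2-byte lead, need 1 cont bytes. acc=0x11
Byte[5]=94: continuation. acc=(acc<<6)|0x14=0x454
Completed: cp=U+0454 (starts at byte 4)
Byte[6]=D6: 2-byte lead, need 1 cont bytes. acc=0x16
Byte[7]=AA: continuation. acc=(acc<<6)|0x2A=0x5AA
Completed: cp=U+05AA (starts at byte 6)

Answer: 0 3 4 6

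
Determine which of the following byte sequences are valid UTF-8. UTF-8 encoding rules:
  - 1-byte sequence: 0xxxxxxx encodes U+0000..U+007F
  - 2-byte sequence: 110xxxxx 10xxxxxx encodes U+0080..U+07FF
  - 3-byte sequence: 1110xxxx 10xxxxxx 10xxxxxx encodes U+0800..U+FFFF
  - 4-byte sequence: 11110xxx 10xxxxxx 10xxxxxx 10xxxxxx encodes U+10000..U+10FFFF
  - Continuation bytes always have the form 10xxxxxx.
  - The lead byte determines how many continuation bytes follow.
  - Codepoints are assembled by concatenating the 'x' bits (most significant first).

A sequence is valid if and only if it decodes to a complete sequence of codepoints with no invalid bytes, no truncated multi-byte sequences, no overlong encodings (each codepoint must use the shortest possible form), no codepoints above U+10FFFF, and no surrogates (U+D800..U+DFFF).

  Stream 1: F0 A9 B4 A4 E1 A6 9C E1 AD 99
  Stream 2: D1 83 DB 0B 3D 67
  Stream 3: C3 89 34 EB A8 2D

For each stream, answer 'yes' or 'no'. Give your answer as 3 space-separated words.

Answer: yes no no

Derivation:
Stream 1: decodes cleanly. VALID
Stream 2: error at byte offset 3. INVALID
Stream 3: error at byte offset 5. INVALID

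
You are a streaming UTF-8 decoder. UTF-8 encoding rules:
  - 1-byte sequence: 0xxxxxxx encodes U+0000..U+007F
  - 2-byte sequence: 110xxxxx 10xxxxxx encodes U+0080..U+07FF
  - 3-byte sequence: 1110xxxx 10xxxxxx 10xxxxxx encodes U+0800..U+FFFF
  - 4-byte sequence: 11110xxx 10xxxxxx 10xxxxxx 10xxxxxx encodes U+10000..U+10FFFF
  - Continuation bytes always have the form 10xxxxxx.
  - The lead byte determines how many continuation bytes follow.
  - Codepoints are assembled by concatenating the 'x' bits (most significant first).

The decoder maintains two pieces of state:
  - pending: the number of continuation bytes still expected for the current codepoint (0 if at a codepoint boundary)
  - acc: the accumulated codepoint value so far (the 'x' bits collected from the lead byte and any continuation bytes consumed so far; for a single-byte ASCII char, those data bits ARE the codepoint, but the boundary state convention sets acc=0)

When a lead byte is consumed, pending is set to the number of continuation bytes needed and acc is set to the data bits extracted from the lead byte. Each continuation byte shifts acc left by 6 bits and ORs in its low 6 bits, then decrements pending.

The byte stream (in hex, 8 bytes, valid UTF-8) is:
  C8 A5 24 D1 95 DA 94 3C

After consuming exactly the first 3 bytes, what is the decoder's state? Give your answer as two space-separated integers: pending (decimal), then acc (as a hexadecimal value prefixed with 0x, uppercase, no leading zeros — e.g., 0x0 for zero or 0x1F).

Byte[0]=C8: 2-byte lead. pending=1, acc=0x8
Byte[1]=A5: continuation. acc=(acc<<6)|0x25=0x225, pending=0
Byte[2]=24: 1-byte. pending=0, acc=0x0

Answer: 0 0x0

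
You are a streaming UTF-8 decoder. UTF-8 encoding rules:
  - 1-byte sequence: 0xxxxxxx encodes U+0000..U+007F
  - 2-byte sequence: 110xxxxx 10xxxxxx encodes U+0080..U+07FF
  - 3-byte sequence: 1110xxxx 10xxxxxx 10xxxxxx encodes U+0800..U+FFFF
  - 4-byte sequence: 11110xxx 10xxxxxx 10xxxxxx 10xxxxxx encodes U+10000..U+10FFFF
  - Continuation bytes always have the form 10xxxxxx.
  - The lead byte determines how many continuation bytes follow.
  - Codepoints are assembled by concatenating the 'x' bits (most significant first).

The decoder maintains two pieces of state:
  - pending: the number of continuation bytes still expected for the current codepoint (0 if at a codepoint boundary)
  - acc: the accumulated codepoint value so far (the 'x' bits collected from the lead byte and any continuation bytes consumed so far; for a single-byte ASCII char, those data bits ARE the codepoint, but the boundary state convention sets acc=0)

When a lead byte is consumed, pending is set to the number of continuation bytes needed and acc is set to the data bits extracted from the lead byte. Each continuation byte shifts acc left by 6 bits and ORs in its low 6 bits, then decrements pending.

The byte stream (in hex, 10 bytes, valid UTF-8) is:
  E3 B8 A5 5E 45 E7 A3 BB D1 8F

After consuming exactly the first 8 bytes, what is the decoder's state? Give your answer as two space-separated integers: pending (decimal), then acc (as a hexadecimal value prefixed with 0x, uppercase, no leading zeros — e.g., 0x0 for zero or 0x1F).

Byte[0]=E3: 3-byte lead. pending=2, acc=0x3
Byte[1]=B8: continuation. acc=(acc<<6)|0x38=0xF8, pending=1
Byte[2]=A5: continuation. acc=(acc<<6)|0x25=0x3E25, pending=0
Byte[3]=5E: 1-byte. pending=0, acc=0x0
Byte[4]=45: 1-byte. pending=0, acc=0x0
Byte[5]=E7: 3-byte lead. pending=2, acc=0x7
Byte[6]=A3: continuation. acc=(acc<<6)|0x23=0x1E3, pending=1
Byte[7]=BB: continuation. acc=(acc<<6)|0x3B=0x78FB, pending=0

Answer: 0 0x78FB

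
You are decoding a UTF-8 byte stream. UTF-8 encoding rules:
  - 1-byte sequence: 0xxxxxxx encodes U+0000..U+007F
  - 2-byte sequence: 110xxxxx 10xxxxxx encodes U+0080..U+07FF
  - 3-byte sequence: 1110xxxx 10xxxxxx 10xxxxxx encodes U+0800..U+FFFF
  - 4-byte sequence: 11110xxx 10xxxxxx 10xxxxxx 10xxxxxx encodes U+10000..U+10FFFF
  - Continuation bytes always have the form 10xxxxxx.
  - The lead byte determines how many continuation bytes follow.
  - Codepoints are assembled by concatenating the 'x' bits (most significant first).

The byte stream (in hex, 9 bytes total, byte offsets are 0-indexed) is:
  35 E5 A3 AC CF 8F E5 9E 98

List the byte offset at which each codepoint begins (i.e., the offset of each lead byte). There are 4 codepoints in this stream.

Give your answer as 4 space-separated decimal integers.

Answer: 0 1 4 6

Derivation:
Byte[0]=35: 1-byte ASCII. cp=U+0035
Byte[1]=E5: 3-byte lead, need 2 cont bytes. acc=0x5
Byte[2]=A3: continuation. acc=(acc<<6)|0x23=0x163
Byte[3]=AC: continuation. acc=(acc<<6)|0x2C=0x58EC
Completed: cp=U+58EC (starts at byte 1)
Byte[4]=CF: 2-byte lead, need 1 cont bytes. acc=0xF
Byte[5]=8F: continuation. acc=(acc<<6)|0x0F=0x3CF
Completed: cp=U+03CF (starts at byte 4)
Byte[6]=E5: 3-byte lead, need 2 cont bytes. acc=0x5
Byte[7]=9E: continuation. acc=(acc<<6)|0x1E=0x15E
Byte[8]=98: continuation. acc=(acc<<6)|0x18=0x5798
Completed: cp=U+5798 (starts at byte 6)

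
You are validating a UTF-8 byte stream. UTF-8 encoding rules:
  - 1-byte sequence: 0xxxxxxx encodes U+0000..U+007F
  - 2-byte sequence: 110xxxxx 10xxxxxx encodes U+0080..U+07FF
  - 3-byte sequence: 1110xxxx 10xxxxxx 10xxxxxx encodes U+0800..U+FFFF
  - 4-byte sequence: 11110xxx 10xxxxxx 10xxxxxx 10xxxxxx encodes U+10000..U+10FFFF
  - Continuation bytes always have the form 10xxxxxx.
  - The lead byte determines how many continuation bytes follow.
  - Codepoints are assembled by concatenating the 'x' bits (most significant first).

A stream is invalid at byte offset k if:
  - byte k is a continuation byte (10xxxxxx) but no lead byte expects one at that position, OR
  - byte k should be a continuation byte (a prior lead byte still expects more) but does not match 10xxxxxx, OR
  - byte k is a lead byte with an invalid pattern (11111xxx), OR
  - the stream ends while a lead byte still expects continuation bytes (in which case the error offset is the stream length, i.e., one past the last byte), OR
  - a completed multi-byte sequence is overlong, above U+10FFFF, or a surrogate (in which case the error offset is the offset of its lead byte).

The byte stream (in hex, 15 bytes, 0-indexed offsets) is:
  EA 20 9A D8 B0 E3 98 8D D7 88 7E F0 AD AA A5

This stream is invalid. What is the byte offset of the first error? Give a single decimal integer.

Byte[0]=EA: 3-byte lead, need 2 cont bytes. acc=0xA
Byte[1]=20: expected 10xxxxxx continuation. INVALID

Answer: 1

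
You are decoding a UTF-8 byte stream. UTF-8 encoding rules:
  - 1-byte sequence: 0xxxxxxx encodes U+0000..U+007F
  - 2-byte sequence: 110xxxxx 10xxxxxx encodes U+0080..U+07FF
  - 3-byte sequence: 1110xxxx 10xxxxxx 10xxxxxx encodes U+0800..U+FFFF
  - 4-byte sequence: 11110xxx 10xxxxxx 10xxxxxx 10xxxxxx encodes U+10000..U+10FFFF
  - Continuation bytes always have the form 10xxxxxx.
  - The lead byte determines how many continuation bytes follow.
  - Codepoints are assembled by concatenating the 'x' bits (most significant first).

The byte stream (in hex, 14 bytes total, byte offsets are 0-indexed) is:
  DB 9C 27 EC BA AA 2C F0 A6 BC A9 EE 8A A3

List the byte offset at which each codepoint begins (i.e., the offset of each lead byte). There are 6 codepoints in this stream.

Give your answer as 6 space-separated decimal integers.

Answer: 0 2 3 6 7 11

Derivation:
Byte[0]=DB: 2-byte lead, need 1 cont bytes. acc=0x1B
Byte[1]=9C: continuation. acc=(acc<<6)|0x1C=0x6DC
Completed: cp=U+06DC (starts at byte 0)
Byte[2]=27: 1-byte ASCII. cp=U+0027
Byte[3]=EC: 3-byte lead, need 2 cont bytes. acc=0xC
Byte[4]=BA: continuation. acc=(acc<<6)|0x3A=0x33A
Byte[5]=AA: continuation. acc=(acc<<6)|0x2A=0xCEAA
Completed: cp=U+CEAA (starts at byte 3)
Byte[6]=2C: 1-byte ASCII. cp=U+002C
Byte[7]=F0: 4-byte lead, need 3 cont bytes. acc=0x0
Byte[8]=A6: continuation. acc=(acc<<6)|0x26=0x26
Byte[9]=BC: continuation. acc=(acc<<6)|0x3C=0x9BC
Byte[10]=A9: continuation. acc=(acc<<6)|0x29=0x26F29
Completed: cp=U+26F29 (starts at byte 7)
Byte[11]=EE: 3-byte lead, need 2 cont bytes. acc=0xE
Byte[12]=8A: continuation. acc=(acc<<6)|0x0A=0x38A
Byte[13]=A3: continuation. acc=(acc<<6)|0x23=0xE2A3
Completed: cp=U+E2A3 (starts at byte 11)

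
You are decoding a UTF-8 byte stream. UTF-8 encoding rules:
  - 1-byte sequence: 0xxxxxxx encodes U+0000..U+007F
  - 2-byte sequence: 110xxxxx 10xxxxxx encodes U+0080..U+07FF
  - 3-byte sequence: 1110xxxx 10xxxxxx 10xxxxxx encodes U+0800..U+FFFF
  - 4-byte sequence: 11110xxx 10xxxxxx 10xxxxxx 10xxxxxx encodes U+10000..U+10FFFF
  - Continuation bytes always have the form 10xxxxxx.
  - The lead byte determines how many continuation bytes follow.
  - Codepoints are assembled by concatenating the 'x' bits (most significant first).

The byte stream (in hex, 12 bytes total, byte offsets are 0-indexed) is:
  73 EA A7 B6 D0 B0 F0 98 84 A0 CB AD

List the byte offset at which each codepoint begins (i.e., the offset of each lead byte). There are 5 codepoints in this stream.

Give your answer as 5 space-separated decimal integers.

Answer: 0 1 4 6 10

Derivation:
Byte[0]=73: 1-byte ASCII. cp=U+0073
Byte[1]=EA: 3-byte lead, need 2 cont bytes. acc=0xA
Byte[2]=A7: continuation. acc=(acc<<6)|0x27=0x2A7
Byte[3]=B6: continuation. acc=(acc<<6)|0x36=0xA9F6
Completed: cp=U+A9F6 (starts at byte 1)
Byte[4]=D0: 2-byte lead, need 1 cont bytes. acc=0x10
Byte[5]=B0: continuation. acc=(acc<<6)|0x30=0x430
Completed: cp=U+0430 (starts at byte 4)
Byte[6]=F0: 4-byte lead, need 3 cont bytes. acc=0x0
Byte[7]=98: continuation. acc=(acc<<6)|0x18=0x18
Byte[8]=84: continuation. acc=(acc<<6)|0x04=0x604
Byte[9]=A0: continuation. acc=(acc<<6)|0x20=0x18120
Completed: cp=U+18120 (starts at byte 6)
Byte[10]=CB: 2-byte lead, need 1 cont bytes. acc=0xB
Byte[11]=AD: continuation. acc=(acc<<6)|0x2D=0x2ED
Completed: cp=U+02ED (starts at byte 10)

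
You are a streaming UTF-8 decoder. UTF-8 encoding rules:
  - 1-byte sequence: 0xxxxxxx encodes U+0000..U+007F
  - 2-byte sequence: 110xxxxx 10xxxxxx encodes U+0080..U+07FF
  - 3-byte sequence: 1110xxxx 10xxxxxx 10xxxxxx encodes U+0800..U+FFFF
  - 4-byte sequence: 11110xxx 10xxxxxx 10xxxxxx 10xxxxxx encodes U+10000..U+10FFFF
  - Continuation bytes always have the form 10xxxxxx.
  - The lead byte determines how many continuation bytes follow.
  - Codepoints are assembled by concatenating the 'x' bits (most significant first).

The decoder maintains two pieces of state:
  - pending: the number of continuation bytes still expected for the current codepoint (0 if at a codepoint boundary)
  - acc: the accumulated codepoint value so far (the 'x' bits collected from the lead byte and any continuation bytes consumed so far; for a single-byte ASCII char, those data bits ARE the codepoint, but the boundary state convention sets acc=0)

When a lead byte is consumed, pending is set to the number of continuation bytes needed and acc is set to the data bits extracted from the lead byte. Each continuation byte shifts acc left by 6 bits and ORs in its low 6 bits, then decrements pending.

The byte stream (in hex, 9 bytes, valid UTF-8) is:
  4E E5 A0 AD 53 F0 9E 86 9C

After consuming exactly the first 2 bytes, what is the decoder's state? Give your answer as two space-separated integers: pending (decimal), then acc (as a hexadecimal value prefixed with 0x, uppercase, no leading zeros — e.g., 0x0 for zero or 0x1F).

Byte[0]=4E: 1-byte. pending=0, acc=0x0
Byte[1]=E5: 3-byte lead. pending=2, acc=0x5

Answer: 2 0x5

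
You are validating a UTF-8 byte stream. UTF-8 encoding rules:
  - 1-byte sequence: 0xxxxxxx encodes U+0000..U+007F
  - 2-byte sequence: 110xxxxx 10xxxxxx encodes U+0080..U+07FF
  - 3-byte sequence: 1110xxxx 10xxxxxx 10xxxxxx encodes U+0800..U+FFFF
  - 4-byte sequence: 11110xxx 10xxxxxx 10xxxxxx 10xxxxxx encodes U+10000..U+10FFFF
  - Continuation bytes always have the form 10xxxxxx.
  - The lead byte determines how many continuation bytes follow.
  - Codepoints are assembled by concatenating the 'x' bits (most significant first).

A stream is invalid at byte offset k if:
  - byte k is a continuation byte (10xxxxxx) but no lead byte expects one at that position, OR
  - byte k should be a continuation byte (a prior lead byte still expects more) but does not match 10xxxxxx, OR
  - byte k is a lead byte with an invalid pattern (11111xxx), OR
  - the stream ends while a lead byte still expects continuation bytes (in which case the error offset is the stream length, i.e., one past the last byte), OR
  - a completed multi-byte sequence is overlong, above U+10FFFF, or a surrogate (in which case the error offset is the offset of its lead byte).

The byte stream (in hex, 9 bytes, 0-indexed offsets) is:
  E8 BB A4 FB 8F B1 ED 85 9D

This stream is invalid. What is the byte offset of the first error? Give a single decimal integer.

Byte[0]=E8: 3-byte lead, need 2 cont bytes. acc=0x8
Byte[1]=BB: continuation. acc=(acc<<6)|0x3B=0x23B
Byte[2]=A4: continuation. acc=(acc<<6)|0x24=0x8EE4
Completed: cp=U+8EE4 (starts at byte 0)
Byte[3]=FB: INVALID lead byte (not 0xxx/110x/1110/11110)

Answer: 3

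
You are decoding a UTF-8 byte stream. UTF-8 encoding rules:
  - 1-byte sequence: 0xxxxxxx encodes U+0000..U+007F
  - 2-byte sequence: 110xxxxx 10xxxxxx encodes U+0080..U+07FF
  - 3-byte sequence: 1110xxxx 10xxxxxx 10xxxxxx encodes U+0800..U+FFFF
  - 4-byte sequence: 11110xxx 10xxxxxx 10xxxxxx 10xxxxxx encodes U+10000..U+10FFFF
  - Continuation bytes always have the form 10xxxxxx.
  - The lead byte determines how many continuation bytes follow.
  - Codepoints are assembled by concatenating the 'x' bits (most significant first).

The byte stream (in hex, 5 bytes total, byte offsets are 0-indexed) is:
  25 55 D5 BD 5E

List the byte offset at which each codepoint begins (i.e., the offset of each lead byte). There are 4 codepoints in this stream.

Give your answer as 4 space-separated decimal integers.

Answer: 0 1 2 4

Derivation:
Byte[0]=25: 1-byte ASCII. cp=U+0025
Byte[1]=55: 1-byte ASCII. cp=U+0055
Byte[2]=D5: 2-byte lead, need 1 cont bytes. acc=0x15
Byte[3]=BD: continuation. acc=(acc<<6)|0x3D=0x57D
Completed: cp=U+057D (starts at byte 2)
Byte[4]=5E: 1-byte ASCII. cp=U+005E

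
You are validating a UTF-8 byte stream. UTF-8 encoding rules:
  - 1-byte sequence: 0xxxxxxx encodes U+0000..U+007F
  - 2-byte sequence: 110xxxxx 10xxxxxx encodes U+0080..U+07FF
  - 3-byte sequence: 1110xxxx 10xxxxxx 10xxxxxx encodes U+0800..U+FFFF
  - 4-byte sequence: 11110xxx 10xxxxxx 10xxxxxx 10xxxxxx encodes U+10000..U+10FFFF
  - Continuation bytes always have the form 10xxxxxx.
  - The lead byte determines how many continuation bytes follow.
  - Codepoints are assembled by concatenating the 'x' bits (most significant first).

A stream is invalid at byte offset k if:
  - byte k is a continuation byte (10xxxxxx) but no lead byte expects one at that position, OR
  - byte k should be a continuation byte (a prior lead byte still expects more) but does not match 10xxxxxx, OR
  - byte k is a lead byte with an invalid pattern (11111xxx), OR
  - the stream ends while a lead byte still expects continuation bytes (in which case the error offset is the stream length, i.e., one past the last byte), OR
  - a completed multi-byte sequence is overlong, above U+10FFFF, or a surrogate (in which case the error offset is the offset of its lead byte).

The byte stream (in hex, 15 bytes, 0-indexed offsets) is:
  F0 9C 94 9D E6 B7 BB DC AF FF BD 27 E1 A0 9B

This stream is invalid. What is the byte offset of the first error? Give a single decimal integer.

Answer: 9

Derivation:
Byte[0]=F0: 4-byte lead, need 3 cont bytes. acc=0x0
Byte[1]=9C: continuation. acc=(acc<<6)|0x1C=0x1C
Byte[2]=94: continuation. acc=(acc<<6)|0x14=0x714
Byte[3]=9D: continuation. acc=(acc<<6)|0x1D=0x1C51D
Completed: cp=U+1C51D (starts at byte 0)
Byte[4]=E6: 3-byte lead, need 2 cont bytes. acc=0x6
Byte[5]=B7: continuation. acc=(acc<<6)|0x37=0x1B7
Byte[6]=BB: continuation. acc=(acc<<6)|0x3B=0x6DFB
Completed: cp=U+6DFB (starts at byte 4)
Byte[7]=DC: 2-byte lead, need 1 cont bytes. acc=0x1C
Byte[8]=AF: continuation. acc=(acc<<6)|0x2F=0x72F
Completed: cp=U+072F (starts at byte 7)
Byte[9]=FF: INVALID lead byte (not 0xxx/110x/1110/11110)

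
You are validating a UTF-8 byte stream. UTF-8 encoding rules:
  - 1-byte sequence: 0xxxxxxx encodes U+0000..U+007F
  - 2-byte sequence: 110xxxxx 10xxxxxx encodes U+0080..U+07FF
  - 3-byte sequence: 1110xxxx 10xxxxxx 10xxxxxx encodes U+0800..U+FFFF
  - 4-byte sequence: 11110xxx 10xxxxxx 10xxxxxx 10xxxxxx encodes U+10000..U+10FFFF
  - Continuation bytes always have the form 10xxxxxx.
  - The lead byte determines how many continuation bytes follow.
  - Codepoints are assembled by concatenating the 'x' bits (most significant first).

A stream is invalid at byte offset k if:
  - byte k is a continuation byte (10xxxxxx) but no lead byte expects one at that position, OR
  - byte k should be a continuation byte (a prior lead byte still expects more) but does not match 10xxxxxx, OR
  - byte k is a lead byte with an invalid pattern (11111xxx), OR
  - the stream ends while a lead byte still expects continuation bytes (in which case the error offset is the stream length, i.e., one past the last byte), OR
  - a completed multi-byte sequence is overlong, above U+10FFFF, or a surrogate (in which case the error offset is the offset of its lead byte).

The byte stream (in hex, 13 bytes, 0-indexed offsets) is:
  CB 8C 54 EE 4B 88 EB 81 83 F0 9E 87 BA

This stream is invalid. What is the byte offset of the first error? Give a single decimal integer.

Answer: 4

Derivation:
Byte[0]=CB: 2-byte lead, need 1 cont bytes. acc=0xB
Byte[1]=8C: continuation. acc=(acc<<6)|0x0C=0x2CC
Completed: cp=U+02CC (starts at byte 0)
Byte[2]=54: 1-byte ASCII. cp=U+0054
Byte[3]=EE: 3-byte lead, need 2 cont bytes. acc=0xE
Byte[4]=4B: expected 10xxxxxx continuation. INVALID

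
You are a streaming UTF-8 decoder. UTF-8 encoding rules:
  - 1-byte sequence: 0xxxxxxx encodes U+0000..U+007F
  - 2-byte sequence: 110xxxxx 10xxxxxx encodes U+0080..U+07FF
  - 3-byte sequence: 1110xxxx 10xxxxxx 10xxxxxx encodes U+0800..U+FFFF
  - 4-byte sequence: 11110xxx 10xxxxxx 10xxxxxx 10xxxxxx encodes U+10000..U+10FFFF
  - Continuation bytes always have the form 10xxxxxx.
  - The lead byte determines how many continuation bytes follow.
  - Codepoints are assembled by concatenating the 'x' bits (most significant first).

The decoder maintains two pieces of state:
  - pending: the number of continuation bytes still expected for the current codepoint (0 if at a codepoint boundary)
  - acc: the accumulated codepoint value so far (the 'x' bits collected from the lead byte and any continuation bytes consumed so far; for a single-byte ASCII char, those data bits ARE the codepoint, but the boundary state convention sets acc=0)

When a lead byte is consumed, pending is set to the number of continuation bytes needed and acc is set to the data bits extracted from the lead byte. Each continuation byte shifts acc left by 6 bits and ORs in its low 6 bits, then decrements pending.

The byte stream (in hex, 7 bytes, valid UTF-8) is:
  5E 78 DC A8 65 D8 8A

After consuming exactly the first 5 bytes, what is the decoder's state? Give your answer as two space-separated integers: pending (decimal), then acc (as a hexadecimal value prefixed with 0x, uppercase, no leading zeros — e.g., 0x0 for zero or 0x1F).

Byte[0]=5E: 1-byte. pending=0, acc=0x0
Byte[1]=78: 1-byte. pending=0, acc=0x0
Byte[2]=DC: 2-byte lead. pending=1, acc=0x1C
Byte[3]=A8: continuation. acc=(acc<<6)|0x28=0x728, pending=0
Byte[4]=65: 1-byte. pending=0, acc=0x0

Answer: 0 0x0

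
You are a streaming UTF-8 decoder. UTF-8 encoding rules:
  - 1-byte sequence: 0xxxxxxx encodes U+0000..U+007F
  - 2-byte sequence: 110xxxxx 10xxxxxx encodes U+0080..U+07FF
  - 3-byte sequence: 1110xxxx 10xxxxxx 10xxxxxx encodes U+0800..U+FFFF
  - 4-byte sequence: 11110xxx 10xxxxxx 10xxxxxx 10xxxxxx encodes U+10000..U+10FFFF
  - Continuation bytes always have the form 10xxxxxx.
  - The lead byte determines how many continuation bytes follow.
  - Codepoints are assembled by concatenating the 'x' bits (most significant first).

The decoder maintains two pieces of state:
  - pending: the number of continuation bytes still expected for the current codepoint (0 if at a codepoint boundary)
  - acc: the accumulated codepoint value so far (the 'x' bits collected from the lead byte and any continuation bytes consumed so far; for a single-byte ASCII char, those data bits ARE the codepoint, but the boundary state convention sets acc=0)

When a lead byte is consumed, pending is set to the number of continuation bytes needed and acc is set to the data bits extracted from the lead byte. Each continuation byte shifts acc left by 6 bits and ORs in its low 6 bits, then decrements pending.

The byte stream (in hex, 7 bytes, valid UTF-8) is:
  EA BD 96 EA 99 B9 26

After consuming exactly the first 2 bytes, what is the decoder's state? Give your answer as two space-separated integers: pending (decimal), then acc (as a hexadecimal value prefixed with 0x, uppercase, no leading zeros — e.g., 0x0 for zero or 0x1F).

Byte[0]=EA: 3-byte lead. pending=2, acc=0xA
Byte[1]=BD: continuation. acc=(acc<<6)|0x3D=0x2BD, pending=1

Answer: 1 0x2BD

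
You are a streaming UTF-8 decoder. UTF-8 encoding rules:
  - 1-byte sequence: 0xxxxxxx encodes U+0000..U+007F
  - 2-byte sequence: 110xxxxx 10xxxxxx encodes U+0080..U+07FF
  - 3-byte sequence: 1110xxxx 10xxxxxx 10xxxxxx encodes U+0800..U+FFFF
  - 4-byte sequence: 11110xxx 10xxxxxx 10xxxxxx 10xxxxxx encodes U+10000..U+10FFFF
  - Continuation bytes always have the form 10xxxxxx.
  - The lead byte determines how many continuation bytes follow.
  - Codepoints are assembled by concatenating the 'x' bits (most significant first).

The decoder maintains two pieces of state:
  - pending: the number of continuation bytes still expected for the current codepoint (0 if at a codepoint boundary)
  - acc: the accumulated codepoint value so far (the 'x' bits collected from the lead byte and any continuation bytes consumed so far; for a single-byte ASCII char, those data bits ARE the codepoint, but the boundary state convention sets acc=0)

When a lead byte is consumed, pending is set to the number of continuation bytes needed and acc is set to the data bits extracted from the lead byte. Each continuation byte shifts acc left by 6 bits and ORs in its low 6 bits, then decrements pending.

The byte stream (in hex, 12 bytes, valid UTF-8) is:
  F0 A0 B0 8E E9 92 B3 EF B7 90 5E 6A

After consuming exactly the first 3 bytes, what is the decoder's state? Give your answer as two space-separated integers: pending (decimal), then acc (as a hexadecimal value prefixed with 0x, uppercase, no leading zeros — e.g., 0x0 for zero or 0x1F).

Byte[0]=F0: 4-byte lead. pending=3, acc=0x0
Byte[1]=A0: continuation. acc=(acc<<6)|0x20=0x20, pending=2
Byte[2]=B0: continuation. acc=(acc<<6)|0x30=0x830, pending=1

Answer: 1 0x830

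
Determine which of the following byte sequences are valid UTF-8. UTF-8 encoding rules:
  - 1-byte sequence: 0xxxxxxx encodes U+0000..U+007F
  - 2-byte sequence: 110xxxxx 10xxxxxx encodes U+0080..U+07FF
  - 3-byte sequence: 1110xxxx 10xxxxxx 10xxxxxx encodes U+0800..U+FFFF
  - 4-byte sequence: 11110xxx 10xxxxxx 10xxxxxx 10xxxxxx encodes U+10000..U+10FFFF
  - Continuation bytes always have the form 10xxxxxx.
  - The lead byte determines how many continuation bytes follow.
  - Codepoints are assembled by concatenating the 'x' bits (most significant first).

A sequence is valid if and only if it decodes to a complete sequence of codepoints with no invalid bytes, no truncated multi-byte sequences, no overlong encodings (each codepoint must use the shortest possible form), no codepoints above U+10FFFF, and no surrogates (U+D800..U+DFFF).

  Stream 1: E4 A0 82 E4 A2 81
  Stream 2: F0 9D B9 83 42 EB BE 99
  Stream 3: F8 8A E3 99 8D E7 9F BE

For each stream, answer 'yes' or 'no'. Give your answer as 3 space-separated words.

Stream 1: decodes cleanly. VALID
Stream 2: decodes cleanly. VALID
Stream 3: error at byte offset 0. INVALID

Answer: yes yes no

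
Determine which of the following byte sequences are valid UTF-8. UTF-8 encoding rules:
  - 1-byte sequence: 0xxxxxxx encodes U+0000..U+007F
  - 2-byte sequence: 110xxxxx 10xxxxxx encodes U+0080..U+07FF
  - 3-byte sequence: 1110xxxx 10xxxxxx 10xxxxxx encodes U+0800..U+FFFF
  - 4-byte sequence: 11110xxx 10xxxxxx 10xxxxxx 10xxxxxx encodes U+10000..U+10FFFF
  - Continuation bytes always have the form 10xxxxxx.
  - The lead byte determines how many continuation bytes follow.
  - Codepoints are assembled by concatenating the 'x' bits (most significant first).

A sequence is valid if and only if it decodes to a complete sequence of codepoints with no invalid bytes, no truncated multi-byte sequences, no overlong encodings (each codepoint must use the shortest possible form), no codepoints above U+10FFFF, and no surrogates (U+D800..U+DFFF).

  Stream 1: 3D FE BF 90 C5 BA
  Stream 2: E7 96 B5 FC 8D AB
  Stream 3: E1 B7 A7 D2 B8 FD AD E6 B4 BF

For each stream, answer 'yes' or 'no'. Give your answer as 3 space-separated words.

Answer: no no no

Derivation:
Stream 1: error at byte offset 1. INVALID
Stream 2: error at byte offset 3. INVALID
Stream 3: error at byte offset 5. INVALID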